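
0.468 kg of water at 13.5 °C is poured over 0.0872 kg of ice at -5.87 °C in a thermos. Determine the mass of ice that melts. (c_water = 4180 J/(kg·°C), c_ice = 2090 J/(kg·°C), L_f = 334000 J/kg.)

m_melted ≈ 0.0759 kg

Cooling the water to 0 °C releases 0.468·4180·13.5 = 26409 J.
Of that, 0.0872·2090·5.87 = 1069.8 J goes to bring the ice to 0 °C, leaving 25339 J.
Fully melting the ice requires m_ice L_f = 0.0872·334000 = 29125 J.
25339 J < 29125 J, so only part of the ice melts and the system sits at 0 °C.
m_melt = 25339 / L_f = 0.07587 kg.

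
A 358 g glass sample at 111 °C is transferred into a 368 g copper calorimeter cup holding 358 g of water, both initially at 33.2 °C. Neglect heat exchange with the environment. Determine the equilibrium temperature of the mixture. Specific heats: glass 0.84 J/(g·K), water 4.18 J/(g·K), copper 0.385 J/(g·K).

Taking heat into each body as positive, Σ m c ΔT = 0:
358·0.84·(T − 111) + 358·4.18·(T − 33.2) + 368·0.385·(T − 33.2) = 0
1938.8 T = 87766
T ≈ 45.27 °C

T_f ≈ 45.3 °C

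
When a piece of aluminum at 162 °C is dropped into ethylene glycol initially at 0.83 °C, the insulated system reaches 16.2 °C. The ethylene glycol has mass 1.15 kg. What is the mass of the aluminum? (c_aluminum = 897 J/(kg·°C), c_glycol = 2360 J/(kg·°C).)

m ≈ 0.319 kg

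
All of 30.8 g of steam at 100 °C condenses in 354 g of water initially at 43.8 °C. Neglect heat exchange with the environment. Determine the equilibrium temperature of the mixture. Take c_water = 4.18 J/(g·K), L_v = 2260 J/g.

Net heat exchanged in the isolated system is zero:
condense steam: −30.8·2260 = −69608
  condensate cools 100→T: 30.8·4.18·(T − 100) = 128.74(T − 100)
  original water: 1479.7(T − 43.8)
1608.5 T = 69608 + 12874 + 64812 = 147294
T ≈ 91.57 °C — below 100 °C, confirming all the steam condensed.

T_f ≈ 91.6 °C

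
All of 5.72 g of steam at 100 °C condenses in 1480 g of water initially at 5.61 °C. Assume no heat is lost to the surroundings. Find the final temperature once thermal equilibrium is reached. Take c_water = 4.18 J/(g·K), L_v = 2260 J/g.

T_f ≈ 8.1 °C

Let T be the final temperature. ΣQ_i = 0:
steam→water at 100 °C releases m L_v = 5.72·2260 = 12927; condensed water 100 °C→T: 23.91(T − 100); water warms: 1480·4.18·(T − 5.61) = 6186.4(T − 5.61)
6210.3 T = 12927 + 2391 + 34706 = 50024
T ≈ 8.05 °C, under the boiling point, so the assumption holds.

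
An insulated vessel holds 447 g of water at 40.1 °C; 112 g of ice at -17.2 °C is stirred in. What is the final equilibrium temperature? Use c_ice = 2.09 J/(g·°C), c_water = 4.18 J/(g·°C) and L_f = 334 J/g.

T_f ≈ 14.3 °C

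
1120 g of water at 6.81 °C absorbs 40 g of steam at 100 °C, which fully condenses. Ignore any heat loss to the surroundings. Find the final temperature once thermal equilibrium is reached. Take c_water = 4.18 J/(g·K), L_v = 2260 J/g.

T_f ≈ 28.7 °C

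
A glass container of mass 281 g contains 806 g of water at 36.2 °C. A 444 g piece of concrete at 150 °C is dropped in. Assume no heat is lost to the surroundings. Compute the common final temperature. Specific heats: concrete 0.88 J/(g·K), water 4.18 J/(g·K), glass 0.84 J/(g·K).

Let T be the final temperature. ΣQ_i = 0:
444*0.88*(T − 150) + 806*4.18*(T − 36.2) + 281*0.84*(T − 36.2) = 0
390.72(T − 150) + 3369.1(T − 36.2) + 236.04(T − 36.2) = 0
(390.72 + 3369.1 + 236.04) T = 390.72*150 + 3369.1*36.2 + 236.04*36.2
T = 189113 / 3995.8 = 47.3 °C

T_f ≈ 47.3 °C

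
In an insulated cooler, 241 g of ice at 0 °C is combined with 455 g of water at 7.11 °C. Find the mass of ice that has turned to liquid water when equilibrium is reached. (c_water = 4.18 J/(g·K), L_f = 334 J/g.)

m_melted ≈ 40.5 g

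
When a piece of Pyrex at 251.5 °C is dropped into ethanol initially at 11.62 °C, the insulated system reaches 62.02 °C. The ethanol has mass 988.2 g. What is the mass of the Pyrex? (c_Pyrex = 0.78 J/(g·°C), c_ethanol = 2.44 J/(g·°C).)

m ≈ 822 g

Net heat exchanged in the isolated system is zero:
m·0.78·(62.02 − 251.5) + 988.2·2.44·(62.02 − 11.62) = 0
-147.79 m = -121525
m = -121525/-147.79 ≈ 822.3 g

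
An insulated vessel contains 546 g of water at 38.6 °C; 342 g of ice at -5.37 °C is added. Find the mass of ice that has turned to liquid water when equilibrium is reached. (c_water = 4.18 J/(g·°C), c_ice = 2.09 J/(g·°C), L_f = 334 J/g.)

Water can give up m c ΔT = 546×4.18×38.6 = 88096 J before reaching 0 °C.
Of that, 342×2.09×5.37 = 3838.4 J goes to bring the ice to 0 °C, leaving 84258 J.
Fully melting the ice requires m_ice L_f = 342×334 = 114228 J.
That's not enough to melt it all — equilibrium is at 0 °C with ice remaining.
Mass melted = 84258/334 ≈ 252.3 g.

m_melted ≈ 252 g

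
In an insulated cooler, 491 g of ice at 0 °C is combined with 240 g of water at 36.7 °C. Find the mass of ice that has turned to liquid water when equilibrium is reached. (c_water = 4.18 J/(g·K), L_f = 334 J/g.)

Heat available from the water dropping to 0 °C: 240·4.18·36.7 = 36817 J.
To melt every bit of ice: 491·334 = 163994 J.
That's not enough to melt it all — equilibrium is at 0 °C with ice remaining.
m_melted·334 = 36817  ⇒  m_melted ≈ 110.2 g.

m_melted ≈ 110 g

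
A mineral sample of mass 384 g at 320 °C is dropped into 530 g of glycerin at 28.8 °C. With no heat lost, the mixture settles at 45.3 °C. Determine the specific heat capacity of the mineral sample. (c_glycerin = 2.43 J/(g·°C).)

c ≈ 0.201 J/(g·°C)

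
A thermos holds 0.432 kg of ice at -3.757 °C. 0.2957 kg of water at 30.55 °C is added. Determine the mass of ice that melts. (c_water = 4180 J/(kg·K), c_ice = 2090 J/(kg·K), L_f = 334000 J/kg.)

Cooling the water to 0 °C releases 0.2957·4180·30.55 = 37761 J.
Of that, 0.432·2090·3.757 = 3392.1 J goes to bring the ice to 0 °C, leaving 34368 J.
Melting all 0.432 kg of ice would need 0.432·334000 = 144288 J.
Since 34368 < 144288 J, not all the ice melts; equilibrium is at 0 °C.
m_melt = 34368 / L_f = 0.1029 kg.

m_melted ≈ 0.103 kg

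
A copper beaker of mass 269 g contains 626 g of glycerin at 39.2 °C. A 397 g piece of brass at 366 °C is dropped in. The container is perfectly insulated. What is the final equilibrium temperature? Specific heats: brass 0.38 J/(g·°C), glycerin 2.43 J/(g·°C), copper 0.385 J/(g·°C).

Taking heat into each body as positive, Σ m c ΔT = 0:
397×0.38×(T − 366) + 626×2.43×(T − 39.2) + 269×0.385×(T − 39.2) = 0
150.86(T − 366) + 1521.2(T − 39.2) + 103.56(T − 39.2) = 0
(150.86 + 1521.2 + 103.56) T = 150.86×366 + 1521.2×39.2 + 103.56×39.2
T ≈ 66.97 °C

T_f ≈ 67.0 °C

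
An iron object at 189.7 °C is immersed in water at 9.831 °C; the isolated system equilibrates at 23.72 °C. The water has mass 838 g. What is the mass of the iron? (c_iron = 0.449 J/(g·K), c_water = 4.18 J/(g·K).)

Conservation of energy gives ΣQ = 0:
m×0.449×(23.72 − 189.7) + 838×4.18×(23.72 − 9.831) = 0
-74.53 m = -48651
m = -48651/-74.53 ≈ 652.8 g

m ≈ 653 g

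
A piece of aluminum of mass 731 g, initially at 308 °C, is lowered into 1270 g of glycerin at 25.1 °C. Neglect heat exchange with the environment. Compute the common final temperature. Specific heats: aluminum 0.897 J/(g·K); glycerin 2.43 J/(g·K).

Energy conservation, ΣQ = 0:
731*0.897*(T − 308) + 1270*2.43*(T − 25.1) = 0
(655.71 + 3086.1) T = 655.71*308 + 3086.1*25.1
T = 279419 / 3741.8 = 74.7 °C

T_f ≈ 74.7 °C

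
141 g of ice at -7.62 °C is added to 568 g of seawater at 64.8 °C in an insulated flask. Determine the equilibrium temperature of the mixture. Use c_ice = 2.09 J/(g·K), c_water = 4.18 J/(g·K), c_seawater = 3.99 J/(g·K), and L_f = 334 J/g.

T_f ≈ 34.1 °C

Heat gained plus heat lost sum to zero:
warm ice to 0 °C: 141×2.09×(0 − (-7.62)) = 2245.5
  melt ice: 141×334 = 47094
  warm the meltwater: 589.38 T
  seawater: 2266.3(T − 64.8)
2855.7 T = 146858 − 49340 = 97518
T ≈ 34.15 °C. Since T > 0 °C, the all-ice-melts assumption holds.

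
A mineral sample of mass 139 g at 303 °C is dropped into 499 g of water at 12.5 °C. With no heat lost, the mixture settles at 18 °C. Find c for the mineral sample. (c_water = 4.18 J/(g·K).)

m_s c (T_s − T_f) = m_water c_water (T_f − T_0):
139·c·(303 − 18) = 499·4.18·(18 − 12.5)
39615 c = 11472  ⇒  c ≈ 0.2896 J/(g·K)

c ≈ 0.29 J/(g·K)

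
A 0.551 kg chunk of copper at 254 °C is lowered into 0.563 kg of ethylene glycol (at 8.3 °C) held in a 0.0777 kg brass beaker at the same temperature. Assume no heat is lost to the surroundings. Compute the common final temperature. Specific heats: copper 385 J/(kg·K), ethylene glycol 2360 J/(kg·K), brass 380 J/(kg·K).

T_f ≈ 41.5 °C

Setting the total heat transfer to zero:
0.551*385*(T − 254) + 0.563*2360*(T − 8.3) + 0.0777*380*(T − 8.3) = 0
1570.3 T = 65155
T = 65155 / 1570.3 = 41.5 °C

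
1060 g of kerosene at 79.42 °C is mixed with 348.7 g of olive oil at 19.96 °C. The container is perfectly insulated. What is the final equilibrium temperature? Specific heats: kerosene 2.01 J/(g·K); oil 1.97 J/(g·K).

|Q_kerosene| = |Q_oil|:
1060*2.01*(79.42 − T) = 348.7*1.97*(T − 19.96)
2130.6(79.42 − T) = 686.94(T − 19.96)
2817.5 T = 182924  ⇒  T ≈ 64.92 °C

T_f ≈ 64.9 °C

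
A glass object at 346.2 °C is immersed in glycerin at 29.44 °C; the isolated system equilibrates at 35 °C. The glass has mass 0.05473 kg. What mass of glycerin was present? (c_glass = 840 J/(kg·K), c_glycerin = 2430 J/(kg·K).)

Heat lost by the glass = heat gained by the glycerin:
0.05473·840·(346.2 − 35) = m·2430·(35 − 29.44)
13511 m = 14307  ⇒  m ≈ 1.059 kg

m ≈ 1.06 kg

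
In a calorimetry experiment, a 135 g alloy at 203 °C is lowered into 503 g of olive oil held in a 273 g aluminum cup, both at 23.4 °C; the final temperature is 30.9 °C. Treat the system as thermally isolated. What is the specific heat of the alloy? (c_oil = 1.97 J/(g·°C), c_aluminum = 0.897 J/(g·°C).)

c ≈ 0.399 J/(g·°C)

Conservation of energy gives ΣQ = 0:
135·c·(30.9 − 203) + 503·1.97·(30.9 − 23.4) + 273·0.897·(30.9 − 23.4) = 0
-23234 c = -9268.4
c = -9268.4/-23234 ≈ 0.3989 J/(g·°C)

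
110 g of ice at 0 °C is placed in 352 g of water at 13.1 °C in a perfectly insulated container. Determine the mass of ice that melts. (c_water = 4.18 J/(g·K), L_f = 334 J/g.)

m_melted ≈ 57.7 g

Heat available from the water dropping to 0 °C: 352×4.18×13.1 = 19275 J.
Melting all 110 g of ice would need 110×334 = 36740 J.
19275 J < 36740 J, so only part of the ice melts and the system sits at 0 °C.
m_melt = 19275 / L_f = 57.71 g.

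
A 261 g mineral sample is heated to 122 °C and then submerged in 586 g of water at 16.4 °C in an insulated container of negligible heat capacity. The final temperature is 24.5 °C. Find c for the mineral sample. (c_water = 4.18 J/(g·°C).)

Heat lost by the mineral sample = heat gained by the water:
261·c·(122 − 24.5) = 586·4.18·(24.5 − 16.4)
25448 c = 19841  ⇒  c ≈ 0.7797 J/(g·°C)

c ≈ 0.78 J/(g·°C)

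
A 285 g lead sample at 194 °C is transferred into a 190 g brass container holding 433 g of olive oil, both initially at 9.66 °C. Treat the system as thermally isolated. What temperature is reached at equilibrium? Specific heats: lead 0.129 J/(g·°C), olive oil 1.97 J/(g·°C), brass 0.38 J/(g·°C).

T_f ≈ 16.7 °C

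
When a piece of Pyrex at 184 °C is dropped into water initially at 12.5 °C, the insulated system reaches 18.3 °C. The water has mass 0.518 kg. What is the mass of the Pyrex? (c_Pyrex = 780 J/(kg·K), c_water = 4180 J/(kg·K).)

Heat lost by the Pyrex = heat gained by the water:
m×780×(184 − 18.3) = 0.518×4180×(18.3 − 12.5)
129246 m = 12558  ⇒  m ≈ 0.09717 kg

m ≈ 0.0972 kg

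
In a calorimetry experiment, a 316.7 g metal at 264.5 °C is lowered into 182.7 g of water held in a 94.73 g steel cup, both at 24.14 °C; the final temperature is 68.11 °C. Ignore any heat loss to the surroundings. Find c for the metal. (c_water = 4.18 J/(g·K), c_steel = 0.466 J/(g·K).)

c ≈ 0.571 J/(g·K)

Taking heat into each body as positive, Σ m c ΔT = 0:
316.7·c·(68.11 − 264.5) + 182.7·4.18·(68.11 − 24.14) + 94.73·0.466·(68.11 − 24.14) = 0
-62197 c = -35520
c = -35520/-62197 ≈ 0.5711 J/(g·K)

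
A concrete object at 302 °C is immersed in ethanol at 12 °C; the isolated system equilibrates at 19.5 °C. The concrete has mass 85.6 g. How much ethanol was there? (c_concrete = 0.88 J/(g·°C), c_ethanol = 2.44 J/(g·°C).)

m ≈ 1160 g

|Q_concrete| = |Q_ethanol|:
85.6×0.88×(302 − 19.5) = m×2.44×(19.5 − 12)
18.3 m = 21280  ⇒  m ≈ 1163 g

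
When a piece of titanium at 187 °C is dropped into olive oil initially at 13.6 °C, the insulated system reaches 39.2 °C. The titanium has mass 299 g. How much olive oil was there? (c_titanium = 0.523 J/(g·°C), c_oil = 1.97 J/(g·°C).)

m ≈ 458 g

Conservation of energy gives ΣQ = 0:
299·0.523·(39.2 − 187) + m·1.97·(39.2 − 13.6) = 0
50.43 m = 23113
m = 23113/50.43 ≈ 458.3 g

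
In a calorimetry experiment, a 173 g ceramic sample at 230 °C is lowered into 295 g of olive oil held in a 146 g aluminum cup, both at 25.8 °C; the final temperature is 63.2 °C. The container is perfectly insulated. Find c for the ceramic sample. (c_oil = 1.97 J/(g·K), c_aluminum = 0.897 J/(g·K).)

c ≈ 0.923 J/(g·K)

Conservation of energy gives ΣQ = 0:
173·c·(63.2 − 230) + 295·1.97·(63.2 − 25.8) + 146·0.897·(63.2 − 25.8) = 0
-28856 c = -26633
c = -26633/-28856 ≈ 0.9229 J/(g·K)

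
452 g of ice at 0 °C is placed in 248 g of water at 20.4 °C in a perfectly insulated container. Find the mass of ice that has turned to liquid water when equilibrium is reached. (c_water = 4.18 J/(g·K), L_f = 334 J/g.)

m_melted ≈ 63.3 g

Water can give up m c ΔT = 248×4.18×20.4 = 21147 J before reaching 0 °C.
Melting all 452 g of ice would need 452×334 = 150968 J.
Since 21147 < 150968 J, not all the ice melts; equilibrium is at 0 °C.
m_melted×334 = 21147  ⇒  m_melted ≈ 63.32 g.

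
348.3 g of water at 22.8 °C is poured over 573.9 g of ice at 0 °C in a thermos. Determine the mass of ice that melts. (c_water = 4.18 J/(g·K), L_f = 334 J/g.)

m_melted ≈ 99.4 g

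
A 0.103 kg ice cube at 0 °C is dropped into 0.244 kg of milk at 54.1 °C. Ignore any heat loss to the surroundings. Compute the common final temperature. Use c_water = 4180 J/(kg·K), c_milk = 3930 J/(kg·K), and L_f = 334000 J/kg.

Conservation of energy gives ΣQ = 0:
melt ice: 0.103×334000 = 34402; warm the meltwater: 430.54 T; milk: 958.92(T − 54.1)
1389.5 T = 51878 − 34402 = 17476
T ≈ 12.58 °C. Since T > 0 °C, the all-ice-melts assumption holds.

T_f ≈ 12.6 °C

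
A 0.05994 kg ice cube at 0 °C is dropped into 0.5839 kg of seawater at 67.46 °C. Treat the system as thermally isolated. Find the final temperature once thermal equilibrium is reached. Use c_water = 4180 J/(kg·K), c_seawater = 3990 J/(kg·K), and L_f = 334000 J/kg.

T_f ≈ 53.2 °C

Let T be the final temperature. ΣQ_i = 0:
latent heat to melt: 0.05994·334000 = 20020; meltwater 0→T: 0.05994·4180·T = 250.55 T; seawater: 2329.8(T − 67.46)
2580.3 T = 157166 − 20020 = 137146
T ≈ 53.15 °C. Since T > 0 °C, the all-ice-melts assumption holds.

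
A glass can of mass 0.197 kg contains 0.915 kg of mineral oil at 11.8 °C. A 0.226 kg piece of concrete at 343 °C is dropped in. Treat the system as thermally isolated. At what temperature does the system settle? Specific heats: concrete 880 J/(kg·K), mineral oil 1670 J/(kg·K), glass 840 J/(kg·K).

Conservation of energy gives ΣQ = 0:
0.226*880*(T − 343) + 0.915*1670*(T − 11.8) + 0.197*840*(T − 11.8) = 0
198.88(T − 343) + 1528(T − 11.8) + 165.48(T − 11.8) = 0
(198.88 + 1528 + 165.48) T = 198.88*343 + 1528*11.8 + 165.48*11.8
T = 88199/1892.4 ≈ 46.61 °C

T_f ≈ 46.6 °C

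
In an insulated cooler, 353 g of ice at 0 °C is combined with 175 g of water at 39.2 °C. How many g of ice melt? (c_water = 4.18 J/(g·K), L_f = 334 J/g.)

Cooling the water to 0 °C releases 175×4.18×39.2 = 28675 J.
To melt every bit of ice: 353×334 = 117902 J.
28675 J < 117902 J, so only part of the ice melts and the system sits at 0 °C.
m_melted×334 = 28675  ⇒  m_melted ≈ 85.85 g.

m_melted ≈ 85.9 g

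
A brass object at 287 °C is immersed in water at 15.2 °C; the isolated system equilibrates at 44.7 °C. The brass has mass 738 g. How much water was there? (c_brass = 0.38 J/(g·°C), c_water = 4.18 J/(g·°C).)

|Q_brass| = |Q_water|:
738×0.38×(287 − 44.7) = m×4.18×(44.7 − 15.2)
123.31 m = 67951  ⇒  m ≈ 551.1 g

m ≈ 551 g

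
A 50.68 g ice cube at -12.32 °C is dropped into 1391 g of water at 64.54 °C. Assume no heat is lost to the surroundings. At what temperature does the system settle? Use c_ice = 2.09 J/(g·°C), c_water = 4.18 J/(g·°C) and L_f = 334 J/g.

Heat gained plus heat lost sum to zero:
ice -12.32→0 °C: 50.68·2.09·12.32 = 1304.9; latent heat to melt: 50.68·334 = 16927; meltwater 0→T: 50.68·4.18·T = 211.84 T; water: 5814.4(T − 64.54)
6026.2 T = 375260 − 18232 = 357028
T ≈ 59.25 °C — above 0 °C, consistent with complete melting.

T_f ≈ 59.2 °C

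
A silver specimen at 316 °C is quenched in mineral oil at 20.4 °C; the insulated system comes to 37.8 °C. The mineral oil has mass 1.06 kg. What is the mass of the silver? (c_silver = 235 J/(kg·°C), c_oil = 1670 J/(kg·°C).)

m ≈ 0.471 kg

Heat lost by the silver = heat gained by the oil:
m·235·(316 − 37.8) = 1.06·1670·(37.8 − 20.4)
65377 m = 30801  ⇒  m ≈ 0.4711 kg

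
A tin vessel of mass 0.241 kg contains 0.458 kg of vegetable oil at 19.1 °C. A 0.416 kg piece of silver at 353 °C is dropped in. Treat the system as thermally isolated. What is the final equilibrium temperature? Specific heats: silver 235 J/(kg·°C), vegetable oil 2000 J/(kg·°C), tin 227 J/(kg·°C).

T_f ≈ 49.7 °C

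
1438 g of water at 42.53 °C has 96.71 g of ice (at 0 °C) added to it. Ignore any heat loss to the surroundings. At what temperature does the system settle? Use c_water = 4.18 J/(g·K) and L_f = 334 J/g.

T_f ≈ 34.8 °C

Setting the total heat transfer to zero:
latent heat to melt: 96.71·334 = 32301; warm the meltwater: 404.25 T; water cools: 1438·4.18·(T − 42.53) = 6010.8(T − 42.53)
6415.1 T = 255641 − 32301 = 223340
T ≈ 34.81 °C. Since T > 0 °C, the all-ice-melts assumption holds.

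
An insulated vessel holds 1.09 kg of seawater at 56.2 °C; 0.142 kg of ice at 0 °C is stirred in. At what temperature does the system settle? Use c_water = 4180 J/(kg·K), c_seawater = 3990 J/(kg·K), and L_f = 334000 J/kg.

T_f ≈ 39.9 °C

Heat gained plus heat lost sum to zero:
latent heat to melt: 0.142×334000 = 47428
  warm the meltwater: 593.56 T
  seawater: 4349.1(T − 56.2)
4942.7 T = 244419 − 47428 = 196991
T ≈ 39.86 °C (positive, so assuming full melt was valid).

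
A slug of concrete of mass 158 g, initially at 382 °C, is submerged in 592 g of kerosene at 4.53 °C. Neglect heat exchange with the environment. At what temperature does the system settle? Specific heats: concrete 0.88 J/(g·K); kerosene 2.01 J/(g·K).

Net heat exchanged in the isolated system is zero:
158·0.88·(T − 382) + 592·2.01·(T − 4.53) = 0
139.04(T − 382) + 1189.9(T − 4.53) = 0
(139.04 + 1189.9) T = 139.04·382 + 1189.9·4.53
T = 58504 / 1329 = 44 °C

T_f ≈ 44.0 °C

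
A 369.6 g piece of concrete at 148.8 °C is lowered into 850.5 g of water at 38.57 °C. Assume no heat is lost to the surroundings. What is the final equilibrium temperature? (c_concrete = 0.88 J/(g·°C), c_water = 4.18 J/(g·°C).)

T_f ≈ 47.8 °C

With ΣQ=0 the equilibrium temperature is the m·c-weighted mean:
T_f = (325.25·148.8 + 3555.1·38.57) / (325.25 + 3555.1)
    = 185517 / 3880.3 ≈ 47.81 °C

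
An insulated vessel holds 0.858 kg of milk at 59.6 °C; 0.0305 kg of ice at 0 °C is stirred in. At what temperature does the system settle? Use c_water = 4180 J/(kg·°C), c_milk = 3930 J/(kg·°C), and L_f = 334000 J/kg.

Setting the total heat transfer to zero:
latent heat to melt: 0.0305×334000 = 10187; meltwater 0→T: 0.0305×4180×T = 127.49 T; milk cools: 0.858×3930×(T − 59.6) = 3371.9(T − 59.6)
3499.4 T = 200968 − 10187 = 190781
T ≈ 54.52 °C (positive, so assuming full melt was valid).

T_f ≈ 54.5 °C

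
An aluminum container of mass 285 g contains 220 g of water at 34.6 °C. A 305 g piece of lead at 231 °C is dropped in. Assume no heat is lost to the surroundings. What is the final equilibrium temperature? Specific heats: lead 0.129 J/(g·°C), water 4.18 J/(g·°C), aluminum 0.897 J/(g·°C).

Let T be the final temperature. ΣQ_i = 0:
305*0.129*(T − 231) + 220*4.18*(T − 34.6) + 285*0.897*(T − 34.6) = 0
39.34(T − 231) + 919.6(T − 34.6) + 255.65(T − 34.6) = 0
1214.6 T = 49752
T = 49752 / 1214.6 = 41 °C

T_f ≈ 41.0 °C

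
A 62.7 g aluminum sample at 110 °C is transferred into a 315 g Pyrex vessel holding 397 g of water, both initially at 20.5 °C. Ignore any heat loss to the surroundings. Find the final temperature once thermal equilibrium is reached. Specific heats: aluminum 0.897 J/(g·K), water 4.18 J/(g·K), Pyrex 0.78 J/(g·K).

With ΣQ=0 the equilibrium temperature is the m·c-weighted mean:
T_f = (56.24×110 + 1659.5×20.5 + 245.7×20.5) / (56.24 + 1659.5 + 245.7)
    = 45242 / 1961.4 ≈ 23.07 °C

T_f ≈ 23.1 °C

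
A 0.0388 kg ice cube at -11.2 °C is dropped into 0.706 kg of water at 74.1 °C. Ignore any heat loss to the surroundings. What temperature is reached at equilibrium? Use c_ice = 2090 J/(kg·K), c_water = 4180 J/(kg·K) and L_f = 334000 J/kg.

Heat gained plus heat lost sum to zero:
warm ice to 0 °C: 0.0388×2090×(0 − (-11.2)) = 908.23
  latent heat to melt: 0.0388×334000 = 12959
  meltwater 0→T: 0.0388×4180×T = 162.18 T
  water cools: 0.706×4180×(T − 74.1) = 2951.1(T − 74.1)
3113.3 T = 218675 − 13867 = 204808
T ≈ 65.79 °C — above 0 °C, consistent with complete melting.

T_f ≈ 65.8 °C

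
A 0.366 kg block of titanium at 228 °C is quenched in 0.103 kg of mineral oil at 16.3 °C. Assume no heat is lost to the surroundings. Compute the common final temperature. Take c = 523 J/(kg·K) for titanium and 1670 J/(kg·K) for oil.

T_f ≈ 127.8 °C

Let T be the final temperature. ΣQ_i = 0:
0.366*523*(T − 228) + 0.103*1670*(T − 16.3) = 0
191.42(T − 228) + 172.01(T − 16.3) = 0
(191.42 + 172.01) T = 191.42*228 + 172.01*16.3
T = 46447/363.43 ≈ 127.80 °C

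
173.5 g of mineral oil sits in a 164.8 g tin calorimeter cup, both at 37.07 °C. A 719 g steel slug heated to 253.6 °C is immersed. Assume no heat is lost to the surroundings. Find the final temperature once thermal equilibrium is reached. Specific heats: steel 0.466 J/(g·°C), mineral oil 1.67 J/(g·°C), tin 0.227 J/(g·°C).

T_f is the heat-capacity-weighted average of the initial temperatures:
T_f = (335.05*253.6 + 289.75*37.07 + 37.41*37.07) / (335.05 + 289.75 + 37.41)
    = 97097 / 662.21 ≈ 146.63 °C

T_f ≈ 146.6 °C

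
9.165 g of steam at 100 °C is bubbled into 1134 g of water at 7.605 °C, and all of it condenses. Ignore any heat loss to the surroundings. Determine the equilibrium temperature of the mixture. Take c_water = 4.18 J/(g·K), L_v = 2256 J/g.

Let T be the final temperature. ΣQ_i = 0:
latent heat released on condensation: 9.165·2256 = 20676; condensed water 100 °C→T: 38.31(T − 100); original water: 4740.1(T − 7.605)
4778.4 T = 20676 + 3831 + 36049 = 60556
T ≈ 12.67 °C — below 100 °C, confirming all the steam condensed.

T_f ≈ 12.7 °C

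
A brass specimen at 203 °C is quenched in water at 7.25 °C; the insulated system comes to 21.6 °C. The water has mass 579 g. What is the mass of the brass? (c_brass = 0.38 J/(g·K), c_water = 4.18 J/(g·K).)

m ≈ 504 g

Conservation of energy gives ΣQ = 0:
m×0.38×(21.6 − 203) + 579×4.18×(21.6 − 7.25) = 0
-68.93 m = -34730
m = -34730/-68.93 ≈ 503.8 g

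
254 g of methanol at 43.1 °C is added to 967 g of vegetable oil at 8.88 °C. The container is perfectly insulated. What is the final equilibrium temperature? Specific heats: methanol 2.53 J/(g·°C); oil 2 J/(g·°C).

T_f ≈ 17.4 °C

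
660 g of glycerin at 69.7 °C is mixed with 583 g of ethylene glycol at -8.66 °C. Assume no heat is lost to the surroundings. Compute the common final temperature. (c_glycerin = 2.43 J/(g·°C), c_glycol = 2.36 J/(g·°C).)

|Q_glycerin| = |Q_glycol|:
660*2.43*(69.7 − T) = 583*2.36*(T − (-8.66))
1603.8(69.7 − T) = 1375.9(T − (-8.66))
2979.7 T = 99870  ⇒  T ≈ 33.52 °C

T_f ≈ 33.5 °C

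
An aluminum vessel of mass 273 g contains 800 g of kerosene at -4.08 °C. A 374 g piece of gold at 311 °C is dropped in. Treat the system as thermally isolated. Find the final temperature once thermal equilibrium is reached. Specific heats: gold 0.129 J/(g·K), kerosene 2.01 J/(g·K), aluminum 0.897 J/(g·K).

T_f ≈ 3.9 °C

Heat gained plus heat lost sum to zero:
374×0.129×(T − 311) + 800×2.01×(T − (-4.08)) + 273×0.897×(T − (-4.08)) = 0
(48.25 + 1608 + 244.88) T = 48.25×311 + 1608×(-4.08) + 244.88×(-4.08)
T ≈ 3.92 °C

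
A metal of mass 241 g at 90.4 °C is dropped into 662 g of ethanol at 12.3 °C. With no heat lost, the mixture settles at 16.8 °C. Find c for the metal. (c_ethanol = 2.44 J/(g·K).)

Heat gained plus heat lost sum to zero:
241×c×(16.8 − 90.4) + 662×2.44×(16.8 − 12.3) = 0
-17738 c = -7268.8
c = -7268.8/-17738 ≈ 0.4098 J/(g·K)

c ≈ 0.41 J/(g·K)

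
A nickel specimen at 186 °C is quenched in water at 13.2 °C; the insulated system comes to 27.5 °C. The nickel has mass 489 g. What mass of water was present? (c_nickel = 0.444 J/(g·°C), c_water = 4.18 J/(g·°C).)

Let T be the final temperature. ΣQ_i = 0:
489×0.444×(27.5 − 186) + m×4.18×(27.5 − 13.2) = 0
59.77 m = 34413
m = 34413/59.77 ≈ 575.7 g

m ≈ 576 g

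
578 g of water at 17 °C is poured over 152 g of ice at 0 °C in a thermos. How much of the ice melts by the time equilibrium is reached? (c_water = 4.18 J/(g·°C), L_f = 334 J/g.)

Heat available from the water dropping to 0 °C: 578×4.18×17 = 41073 J.
Melting all 152 g of ice would need 152×334 = 50768 J.
Since 41073 < 50768 J, not all the ice melts; equilibrium is at 0 °C.
m_melted×334 = 41073  ⇒  m_melted ≈ 123 g.

m_melted ≈ 123 g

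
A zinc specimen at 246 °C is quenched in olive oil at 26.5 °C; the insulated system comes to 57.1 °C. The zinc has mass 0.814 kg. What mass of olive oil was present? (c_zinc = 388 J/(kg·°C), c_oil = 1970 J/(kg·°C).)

m ≈ 0.99 kg

|Q_zinc| = |Q_oil|:
0.814×388×(246 − 57.1) = m×1970×(57.1 − 26.5)
60282 m = 59661  ⇒  m ≈ 0.9897 kg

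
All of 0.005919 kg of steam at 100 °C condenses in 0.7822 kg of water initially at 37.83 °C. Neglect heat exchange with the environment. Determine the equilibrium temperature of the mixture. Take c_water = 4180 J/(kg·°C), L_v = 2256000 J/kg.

T_f ≈ 42.4 °C

Net heat exchanged in the isolated system is zero:
latent heat released on condensation: 0.005919×2256000 = 13353
  condensate cools 100→T: 0.005919×4180×(T − 100) = 24.74(T − 100)
  original water: 3269.6(T − 37.83)
3294.3 T = 13353 + 2474.1 + 123689 = 139516
T ≈ 42.35 °C — below 100 °C, confirming all the steam condensed.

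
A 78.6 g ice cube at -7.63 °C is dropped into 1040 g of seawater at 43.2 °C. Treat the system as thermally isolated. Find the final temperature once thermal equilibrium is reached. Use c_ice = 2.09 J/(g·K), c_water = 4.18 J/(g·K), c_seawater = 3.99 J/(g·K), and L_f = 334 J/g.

Conservation of energy gives ΣQ = 0:
warm ice to 0 °C: 78.6·2.09·(0 − (-7.63)) = 1253.4
  melt ice: 78.6·334 = 26252
  meltwater 0→T: 78.6·4.18·T = 328.55 T
  seawater cools: 1040·3.99·(T − 43.2) = 4149.6(T − 43.2)
4478.1 T = 179263 − 27506 = 151757
T ≈ 33.89 °C (positive, so assuming full melt was valid).

T_f ≈ 33.9 °C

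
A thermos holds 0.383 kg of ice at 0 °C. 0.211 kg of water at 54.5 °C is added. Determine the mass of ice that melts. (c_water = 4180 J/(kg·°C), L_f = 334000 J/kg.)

m_melted ≈ 0.144 kg

Water can give up m c ΔT = 0.211×4180×54.5 = 48068 J before reaching 0 °C.
Melting all 0.383 kg of ice would need 0.383×334000 = 127922 J.
That's not enough to melt it all — equilibrium is at 0 °C with ice remaining.
Mass melted = 48068/334000 ≈ 0.1439 kg.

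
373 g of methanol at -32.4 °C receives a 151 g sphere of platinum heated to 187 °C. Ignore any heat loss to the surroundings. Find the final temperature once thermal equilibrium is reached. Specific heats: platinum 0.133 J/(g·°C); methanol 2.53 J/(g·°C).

T_f ≈ -27.8 °C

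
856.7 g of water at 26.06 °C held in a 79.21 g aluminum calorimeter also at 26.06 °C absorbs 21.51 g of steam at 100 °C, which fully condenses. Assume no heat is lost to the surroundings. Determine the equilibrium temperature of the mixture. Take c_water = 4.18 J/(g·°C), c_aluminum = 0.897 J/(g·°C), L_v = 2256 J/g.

T_f ≈ 40.8 °C

Heat gained plus heat lost sum to zero:
steam→water at 100 °C releases m L_v = 21.51·2256 = 48527; condensed water 100 °C→T: 89.91(T − 100); water warms: 856.7·4.18·(T − 26.06) = 3581(T − 26.06); aluminum cup: 79.21·0.897·(T − 26.06) = 71.05(T − 26.06)
3742 T = 48527 + 8991.2 + 95173 = 152690
T ≈ 40.80 °C — below 100 °C, confirming all the steam condensed.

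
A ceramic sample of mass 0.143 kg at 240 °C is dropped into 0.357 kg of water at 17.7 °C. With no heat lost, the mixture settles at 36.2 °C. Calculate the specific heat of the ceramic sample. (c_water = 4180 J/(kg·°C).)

Taking heat into each body as positive, Σ m c ΔT = 0:
0.143×c×(36.2 − 240) + 0.357×4180×(36.2 − 17.7) = 0
-29.14 c = -27607
c = -27607/-29.14 ≈ 947.3 J/(kg·°C)

c ≈ 947 J/(kg·°C)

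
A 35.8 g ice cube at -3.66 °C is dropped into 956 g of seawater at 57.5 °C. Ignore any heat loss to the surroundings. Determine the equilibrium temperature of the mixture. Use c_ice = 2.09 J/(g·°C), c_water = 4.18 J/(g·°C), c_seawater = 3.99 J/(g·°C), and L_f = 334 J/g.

T_f ≈ 52.2 °C

Setting the total heat transfer to zero:
ice -3.66→0 °C: 35.8×2.09×3.66 = 273.85
  fusion: m_ice L_f = 35.8×334 = 11957
  warm the meltwater: 149.64 T
  seawater cools: 956×3.99×(T − 57.5) = 3814.4(T − 57.5)
3964.1 T = 219330 − 12231 = 207099
T ≈ 52.24 °C (positive, so assuming full melt was valid).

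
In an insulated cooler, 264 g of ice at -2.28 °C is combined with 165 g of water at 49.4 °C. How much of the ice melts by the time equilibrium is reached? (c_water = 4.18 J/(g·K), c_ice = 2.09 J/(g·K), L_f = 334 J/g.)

Heat available from the water dropping to 0 °C: 165×4.18×49.4 = 34071 J.
Warming the ice to 0 °C takes 264×2.09×2.28 = 1258 J, leaving 32813 J for melting.
Melting all 264 g of ice would need 264×334 = 88176 J.
32813 J < 88176 J, so only part of the ice melts and the system sits at 0 °C.
m_melt = 32813 / L_f = 98.24 g.

m_melted ≈ 98.2 g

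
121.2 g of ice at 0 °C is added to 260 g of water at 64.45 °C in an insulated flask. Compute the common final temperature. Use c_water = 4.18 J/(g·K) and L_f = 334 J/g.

Net heat exchanged in the isolated system is zero:
latent heat to melt: 121.2×334 = 40481; meltwater 0→T: 121.2×4.18×T = 506.62 T; water: 1086.8(T − 64.45)
1593.4 T = 70044 − 40481 = 29563
T ≈ 18.55 °C — above 0 °C, consistent with complete melting.

T_f ≈ 18.6 °C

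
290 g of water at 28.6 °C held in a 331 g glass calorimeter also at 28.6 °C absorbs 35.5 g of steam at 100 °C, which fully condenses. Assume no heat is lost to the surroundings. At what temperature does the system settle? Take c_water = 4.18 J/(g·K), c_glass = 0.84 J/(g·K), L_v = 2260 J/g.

T_f ≈ 84.0 °C

Taking heat into each body as positive, Σ m c ΔT = 0:
latent heat released on condensation: 35.5·2260 = 80230; condensate cools 100→T: 35.5·4.18·(T − 100) = 148.39(T − 100); original water: 1212.2(T − 28.6); cup: 278.04(T − 28.6)
1638.6 T = 80230 + 14839 + 42621 = 137690
T ≈ 84.03 °C (< 100 °C, so full condensation is consistent).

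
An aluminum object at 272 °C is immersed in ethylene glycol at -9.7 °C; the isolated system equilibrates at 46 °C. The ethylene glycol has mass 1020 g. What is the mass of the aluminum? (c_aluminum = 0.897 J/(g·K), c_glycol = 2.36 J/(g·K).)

m ≈ 661 g

Setting the total heat transfer to zero:
m×0.897×(46 − 272) + 1020×2.36×(46 − (-9.7)) = 0
-202.72 m = -134081
m = -134081/-202.72 ≈ 661.4 g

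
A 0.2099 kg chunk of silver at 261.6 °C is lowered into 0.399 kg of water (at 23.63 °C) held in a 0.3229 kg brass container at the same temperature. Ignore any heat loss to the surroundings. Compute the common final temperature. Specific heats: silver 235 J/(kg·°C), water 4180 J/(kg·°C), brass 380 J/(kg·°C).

T_f ≈ 30.0 °C

T_f = Σ m_i c_i T_i / Σ m_i c_i:
T_f = (49.33*261.6 + 1667.8*23.63 + 122.7*23.63) / (49.33 + 1667.8 + 122.7)
    = 55214 / 1839.8 ≈ 30.01 °C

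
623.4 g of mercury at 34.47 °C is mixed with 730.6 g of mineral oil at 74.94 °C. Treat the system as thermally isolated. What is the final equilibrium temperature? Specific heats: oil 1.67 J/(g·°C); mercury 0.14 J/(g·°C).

T_f = Σ m_i c_i T_i / Σ m_i c_i:
T_f = (1220.1*74.94 + 87.28*34.47) / (1220.1 + 87.28)
    = 94443 / 1307.4 ≈ 72.24 °C

T_f ≈ 72.2 °C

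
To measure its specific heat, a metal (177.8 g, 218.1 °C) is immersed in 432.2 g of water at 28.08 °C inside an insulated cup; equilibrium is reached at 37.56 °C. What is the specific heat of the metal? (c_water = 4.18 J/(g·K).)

Setting the total heat transfer to zero:
177.8×c×(37.56 − 218.1) + 432.2×4.18×(37.56 − 28.08) = 0
-32100 c = -17127
c = -17127/-32100 ≈ 0.5335 J/(g·K)

c ≈ 0.534 J/(g·K)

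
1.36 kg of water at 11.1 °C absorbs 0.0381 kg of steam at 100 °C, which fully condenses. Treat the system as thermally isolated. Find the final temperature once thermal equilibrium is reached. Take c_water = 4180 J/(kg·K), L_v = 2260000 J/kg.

T_f ≈ 28.3 °C

Heat gained plus heat lost sum to zero:
steam→water at 100 °C releases m L_v = 0.0381·2260000 = 86106
  condensate cools 100→T: 0.0381·4180·(T − 100) = 159.26(T − 100)
  original water: 5684.8(T − 11.1)
5844.1 T = 86106 + 15926 + 63101 = 165133
T ≈ 28.26 °C (< 100 °C, so full condensation is consistent).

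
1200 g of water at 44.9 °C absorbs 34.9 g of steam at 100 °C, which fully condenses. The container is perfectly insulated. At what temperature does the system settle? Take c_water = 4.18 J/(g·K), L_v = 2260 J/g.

T_f ≈ 61.7 °C

Sum of m c ΔT and latent-heat terms is zero:
latent heat released on condensation: 34.9·2260 = 78874
  condensate cools 100→T: 34.9·4.18·(T − 100) = 145.88(T − 100)
  water warms: 1200·4.18·(T − 44.9) = 5016(T − 44.9)
5161.9 T = 78874 + 14588 + 225218 = 318681
T ≈ 61.74 °C (< 100 °C, so full condensation is consistent).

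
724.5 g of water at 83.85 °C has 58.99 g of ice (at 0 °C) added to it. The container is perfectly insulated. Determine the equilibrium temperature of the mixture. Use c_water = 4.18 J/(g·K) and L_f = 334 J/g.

T_f ≈ 71.5 °C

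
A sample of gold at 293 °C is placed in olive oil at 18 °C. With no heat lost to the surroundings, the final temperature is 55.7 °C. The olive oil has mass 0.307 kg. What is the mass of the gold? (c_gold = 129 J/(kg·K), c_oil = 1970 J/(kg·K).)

m ≈ 0.745 kg

|Q_gold| = |Q_oil|:
m·129·(293 − 55.7) = 0.307·1970·(55.7 − 18)
30612 m = 22801  ⇒  m ≈ 0.7448 kg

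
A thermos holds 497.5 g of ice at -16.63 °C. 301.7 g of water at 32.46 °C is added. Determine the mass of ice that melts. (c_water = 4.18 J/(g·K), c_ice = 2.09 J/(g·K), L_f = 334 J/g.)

m_melted ≈ 70.8 g

Cooling the water to 0 °C releases 301.7·4.18·32.46 = 40936 J.
Warming the ice to 0 °C takes 497.5·2.09·16.63 = 17291 J, leaving 23644 J for melting.
To melt every bit of ice: 497.5·334 = 166165 J.
Since 23644 < 166165 J, not all the ice melts; equilibrium is at 0 °C.
Mass melted = 23644/334 ≈ 70.79 g.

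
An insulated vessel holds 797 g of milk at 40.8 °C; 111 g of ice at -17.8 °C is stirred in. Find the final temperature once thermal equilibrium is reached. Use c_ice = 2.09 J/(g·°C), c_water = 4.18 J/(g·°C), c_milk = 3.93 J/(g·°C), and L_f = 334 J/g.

T_f ≈ 24.1 °C

Sum of m c ΔT and latent-heat terms is zero:
warm ice to 0 °C: 111·2.09·(0 − (-17.8)) = 4129.4; latent heat to melt: 111·334 = 37074; meltwater 0→T: 111·4.18·T = 463.98 T; milk: 3132.2(T − 40.8)
3596.2 T = 127794 − 41203 = 86591
T ≈ 24.08 °C. Since T > 0 °C, the all-ice-melts assumption holds.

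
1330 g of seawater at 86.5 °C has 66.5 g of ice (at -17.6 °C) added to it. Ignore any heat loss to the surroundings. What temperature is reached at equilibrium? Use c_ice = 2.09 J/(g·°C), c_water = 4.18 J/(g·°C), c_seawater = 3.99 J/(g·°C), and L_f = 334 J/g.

Energy balance with sensible and latent terms:
warm ice to 0 °C: 66.5×2.09×(0 − (-17.6)) = 2446.1; latent heat to melt: 66.5×334 = 22211; warm the meltwater: 277.97 T; seawater: 5306.7(T − 86.5)
5584.7 T = 459030 − 24657 = 434372
T ≈ 77.78 °C — above 0 °C, consistent with complete melting.

T_f ≈ 77.8 °C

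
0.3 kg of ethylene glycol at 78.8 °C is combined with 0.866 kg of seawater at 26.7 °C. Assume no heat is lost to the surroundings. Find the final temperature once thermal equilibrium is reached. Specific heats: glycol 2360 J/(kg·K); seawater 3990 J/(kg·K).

T_f ≈ 35.6 °C

With ΣQ=0 the equilibrium temperature is the m·c-weighted mean:
T_f = (708·78.8 + 3455.3·26.7) / (708 + 3455.3)
    = 148048 / 4163.3 ≈ 35.56 °C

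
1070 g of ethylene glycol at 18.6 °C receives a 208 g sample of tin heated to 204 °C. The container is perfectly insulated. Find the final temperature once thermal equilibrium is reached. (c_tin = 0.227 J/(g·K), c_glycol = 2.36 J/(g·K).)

T_f ≈ 22.0 °C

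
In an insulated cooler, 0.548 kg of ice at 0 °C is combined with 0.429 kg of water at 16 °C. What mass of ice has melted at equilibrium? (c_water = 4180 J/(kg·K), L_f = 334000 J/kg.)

Water can give up m c ΔT = 0.429·4180·16 = 28692 J before reaching 0 °C.
Melting all 0.548 kg of ice would need 0.548·334000 = 183032 J.
28692 J < 183032 J, so only part of the ice melts and the system sits at 0 °C.
m_melted·334000 = 28692  ⇒  m_melted ≈ 0.0859 kg.

m_melted ≈ 0.0859 kg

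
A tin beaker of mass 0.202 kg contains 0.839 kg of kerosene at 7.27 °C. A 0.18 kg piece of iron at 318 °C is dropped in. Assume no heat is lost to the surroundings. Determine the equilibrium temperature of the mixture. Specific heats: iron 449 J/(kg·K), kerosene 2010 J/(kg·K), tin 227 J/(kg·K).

T_f ≈ 21.1 °C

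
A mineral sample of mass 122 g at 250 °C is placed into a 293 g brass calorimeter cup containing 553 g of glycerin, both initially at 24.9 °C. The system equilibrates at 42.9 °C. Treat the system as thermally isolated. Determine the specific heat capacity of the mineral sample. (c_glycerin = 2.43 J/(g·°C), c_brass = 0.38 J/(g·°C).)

c ≈ 1.04 J/(g·°C)

Net heat exchanged in the isolated system is zero:
122·c·(42.9 − 250) + 553·2.43·(42.9 − 24.9) + 293·0.38·(42.9 − 24.9) = 0
-25266 c = -26192
c = -26192/-25266 ≈ 1.037 J/(g·°C)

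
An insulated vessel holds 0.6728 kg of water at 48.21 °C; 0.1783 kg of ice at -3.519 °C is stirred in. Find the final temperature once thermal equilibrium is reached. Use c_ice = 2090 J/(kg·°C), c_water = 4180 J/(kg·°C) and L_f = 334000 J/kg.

Energy conservation, ΣQ = 0:
ice -3.519→0 °C: 0.1783·2090·3.519 = 1311.3; latent heat to melt: 0.1783·334000 = 59552; meltwater 0→T: 0.1783·4180·T = 745.29 T; water: 2812.3(T − 48.21)
3557.6 T = 135581 − 60864 = 74718
T ≈ 21.00 °C. Since T > 0 °C, the all-ice-melts assumption holds.

T_f ≈ 21.0 °C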